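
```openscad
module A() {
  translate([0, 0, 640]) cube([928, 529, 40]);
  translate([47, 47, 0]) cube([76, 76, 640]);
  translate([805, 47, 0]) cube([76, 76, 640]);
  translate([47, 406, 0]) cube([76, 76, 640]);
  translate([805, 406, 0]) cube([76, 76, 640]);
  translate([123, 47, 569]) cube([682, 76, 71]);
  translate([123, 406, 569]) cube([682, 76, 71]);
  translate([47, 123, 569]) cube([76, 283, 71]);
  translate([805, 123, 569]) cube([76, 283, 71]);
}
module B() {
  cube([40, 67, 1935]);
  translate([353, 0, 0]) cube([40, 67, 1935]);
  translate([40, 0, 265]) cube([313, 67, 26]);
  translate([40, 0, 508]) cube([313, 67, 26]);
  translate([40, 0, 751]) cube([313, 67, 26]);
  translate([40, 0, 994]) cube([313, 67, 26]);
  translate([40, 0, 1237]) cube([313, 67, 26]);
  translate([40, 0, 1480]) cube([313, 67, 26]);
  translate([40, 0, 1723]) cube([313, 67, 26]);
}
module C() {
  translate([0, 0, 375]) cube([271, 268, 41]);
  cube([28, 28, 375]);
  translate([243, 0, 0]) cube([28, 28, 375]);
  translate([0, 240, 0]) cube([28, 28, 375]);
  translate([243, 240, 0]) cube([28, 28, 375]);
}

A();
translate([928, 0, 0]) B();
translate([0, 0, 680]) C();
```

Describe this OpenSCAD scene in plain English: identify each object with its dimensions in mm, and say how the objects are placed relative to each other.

A is a table with a 928×529 mm rectangular top, 40 mm thick, top surface at z = 680 mm, supported by four 76×76 mm square legs, each inset 47 mm from the nearest pair of top edges, running from the floor. Four apron rails, 76 mm thick and 71 mm tall, run between adjacent legs with their top edges flush with the underside of the top and their outer faces flush with the legs' outer faces.

B is a wooden ladder with two side rails of 40×67 mm section and 1935 mm height, set 393 mm apart overall. Between them run 7 rectangular rungs (67 mm deep, 26 mm thick), front faces flush with the rails' −y face. The bottom of the first rung is 265 mm above the floor and each subsequent rung is 243 mm higher than the one below.

C is a simple wooden stool: a rectangular seat 271 mm (x) by 268 mm (y), 41 mm thick, top face at z = 416 mm, on four square legs, each 28×28 mm in cross-section. The legs rest on z = 0, each flush with a corner of the seat.

The ladder is against the table's +x side, with their −y faces flush. The stool is on top of the table.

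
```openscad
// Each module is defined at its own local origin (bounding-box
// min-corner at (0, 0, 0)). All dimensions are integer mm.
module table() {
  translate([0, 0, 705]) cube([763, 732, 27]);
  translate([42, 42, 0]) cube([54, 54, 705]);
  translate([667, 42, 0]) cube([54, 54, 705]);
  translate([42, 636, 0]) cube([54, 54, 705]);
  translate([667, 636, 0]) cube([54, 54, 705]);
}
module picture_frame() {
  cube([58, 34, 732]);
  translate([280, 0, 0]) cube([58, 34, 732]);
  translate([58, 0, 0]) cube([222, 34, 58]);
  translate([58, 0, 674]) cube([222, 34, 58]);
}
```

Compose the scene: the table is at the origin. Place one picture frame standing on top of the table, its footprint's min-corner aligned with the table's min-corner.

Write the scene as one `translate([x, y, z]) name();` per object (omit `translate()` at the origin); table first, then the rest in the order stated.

table();
translate([0, 0, 732]) picture_frame();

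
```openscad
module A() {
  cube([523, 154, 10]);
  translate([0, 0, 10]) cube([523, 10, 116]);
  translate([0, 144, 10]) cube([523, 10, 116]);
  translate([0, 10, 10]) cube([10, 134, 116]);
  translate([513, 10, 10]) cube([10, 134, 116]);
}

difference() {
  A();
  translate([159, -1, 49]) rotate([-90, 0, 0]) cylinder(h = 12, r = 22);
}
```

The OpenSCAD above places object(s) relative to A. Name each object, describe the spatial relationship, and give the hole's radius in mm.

A is an open box. The open box has a circular hole through its front wall. The hole's radius is 22 mm.

The subtracted cylinder has r = 22 mm.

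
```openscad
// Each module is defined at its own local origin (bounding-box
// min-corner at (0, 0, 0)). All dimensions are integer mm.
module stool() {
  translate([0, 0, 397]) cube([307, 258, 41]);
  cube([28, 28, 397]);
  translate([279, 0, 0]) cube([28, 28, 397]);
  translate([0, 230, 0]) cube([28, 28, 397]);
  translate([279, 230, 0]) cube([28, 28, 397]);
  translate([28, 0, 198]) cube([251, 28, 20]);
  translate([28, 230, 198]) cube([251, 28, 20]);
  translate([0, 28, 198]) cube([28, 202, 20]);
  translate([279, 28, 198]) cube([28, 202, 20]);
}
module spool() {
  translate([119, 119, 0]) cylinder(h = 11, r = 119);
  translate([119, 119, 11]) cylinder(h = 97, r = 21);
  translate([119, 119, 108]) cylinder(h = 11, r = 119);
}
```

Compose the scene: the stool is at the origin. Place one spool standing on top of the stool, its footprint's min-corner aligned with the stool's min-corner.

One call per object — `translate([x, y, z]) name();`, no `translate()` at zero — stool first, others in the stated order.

stool();
translate([0, 0, 438]) spool();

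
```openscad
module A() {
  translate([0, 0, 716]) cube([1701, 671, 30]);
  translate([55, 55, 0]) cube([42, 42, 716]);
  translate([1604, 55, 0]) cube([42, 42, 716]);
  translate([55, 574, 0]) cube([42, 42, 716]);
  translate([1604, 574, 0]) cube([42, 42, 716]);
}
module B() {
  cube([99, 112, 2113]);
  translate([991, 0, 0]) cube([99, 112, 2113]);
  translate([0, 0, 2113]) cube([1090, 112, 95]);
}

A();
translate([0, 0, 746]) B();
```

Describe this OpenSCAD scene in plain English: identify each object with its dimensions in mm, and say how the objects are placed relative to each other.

A is a table with a 1701×671 mm rectangular top, 30 mm thick, top surface at z = 746 mm, supported by four 42×42 mm square legs, each inset 55 mm from the nearest pair of top edges, running from the floor.

B is a door frame. The clear opening is 892 mm wide and 2113 mm high. Two 99 mm wide jambs, 112 mm deep, stand either side of the opening from the floor to the top of the opening. A 95 mm thick head sits across the top of both jambs, spanning the full outside width of the frame.

The door frame is on top of the table.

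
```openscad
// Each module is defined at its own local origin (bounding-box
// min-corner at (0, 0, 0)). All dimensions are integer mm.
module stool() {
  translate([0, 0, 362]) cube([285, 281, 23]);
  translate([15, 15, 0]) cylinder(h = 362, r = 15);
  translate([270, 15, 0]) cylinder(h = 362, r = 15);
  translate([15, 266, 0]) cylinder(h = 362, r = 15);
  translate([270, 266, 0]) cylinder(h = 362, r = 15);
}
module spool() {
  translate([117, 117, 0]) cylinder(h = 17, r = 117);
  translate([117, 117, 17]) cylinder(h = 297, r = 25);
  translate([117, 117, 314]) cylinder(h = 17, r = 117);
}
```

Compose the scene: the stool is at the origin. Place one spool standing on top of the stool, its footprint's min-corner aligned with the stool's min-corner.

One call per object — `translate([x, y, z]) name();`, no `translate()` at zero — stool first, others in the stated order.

stool();
translate([0, 0, 385]) spool();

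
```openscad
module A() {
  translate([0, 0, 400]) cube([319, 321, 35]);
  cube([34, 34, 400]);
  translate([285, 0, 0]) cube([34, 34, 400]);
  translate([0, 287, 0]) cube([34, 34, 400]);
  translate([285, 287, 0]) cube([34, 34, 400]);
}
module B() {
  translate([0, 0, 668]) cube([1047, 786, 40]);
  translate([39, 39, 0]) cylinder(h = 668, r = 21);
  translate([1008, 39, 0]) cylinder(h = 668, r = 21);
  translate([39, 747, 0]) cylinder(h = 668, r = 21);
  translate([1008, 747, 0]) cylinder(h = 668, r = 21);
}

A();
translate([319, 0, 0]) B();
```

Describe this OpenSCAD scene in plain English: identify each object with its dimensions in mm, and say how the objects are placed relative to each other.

A is a four-legged stool. The seat is a 319×321×35 mm slab whose top surface is at z = 435 mm; four square legs, each 34×34 mm in cross-section, run from the floor (z = 0) to the underside of the seat, each flush with a corner of the seat.

B is a table with a 1047×786 mm rectangular top, 40 mm thick, top surface at z = 708 mm, supported by four round legs of 42 mm diameter, each leg's bounding box inset 18 mm from the nearest pair of top edges, running from the floor.

The table is against the stool's +x side, with their −y faces flush.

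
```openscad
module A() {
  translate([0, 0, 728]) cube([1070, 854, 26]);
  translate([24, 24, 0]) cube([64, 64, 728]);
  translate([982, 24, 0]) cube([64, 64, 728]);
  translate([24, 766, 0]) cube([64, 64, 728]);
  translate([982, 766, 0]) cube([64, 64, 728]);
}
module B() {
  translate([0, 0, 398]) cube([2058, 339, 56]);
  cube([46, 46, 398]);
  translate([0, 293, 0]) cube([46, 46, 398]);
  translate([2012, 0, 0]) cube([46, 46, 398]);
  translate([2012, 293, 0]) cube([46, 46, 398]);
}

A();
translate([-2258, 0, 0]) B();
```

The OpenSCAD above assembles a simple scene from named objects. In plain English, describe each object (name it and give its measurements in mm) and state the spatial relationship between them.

A is a rectangular dining table. The top is 1070×854×26 mm with its upper surface at z = 754 mm. It stands on four 64×64 mm square legs, each inset 24 mm from the nearest pair of top edges, running from the floor to the underside of the top.

B is a long wooden bench with a 2058 mm (x) × 339 mm (y) seat, 56 mm thick, its top surface 454 mm above the floor. Four 46 mm square legs at the seat corners, flush with the edges, run from z = 0 to the seat underside.

The bench is on the floor beside the table on its −x side.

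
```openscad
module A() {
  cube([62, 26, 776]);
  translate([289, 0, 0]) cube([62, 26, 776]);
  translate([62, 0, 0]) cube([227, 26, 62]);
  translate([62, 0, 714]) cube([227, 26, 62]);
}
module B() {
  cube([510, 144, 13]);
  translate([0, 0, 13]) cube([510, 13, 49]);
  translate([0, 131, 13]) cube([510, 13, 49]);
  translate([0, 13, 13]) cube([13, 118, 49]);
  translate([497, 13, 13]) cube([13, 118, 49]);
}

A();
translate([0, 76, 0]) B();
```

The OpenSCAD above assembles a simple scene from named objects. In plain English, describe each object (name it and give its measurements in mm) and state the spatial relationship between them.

A is a picture frame with a 227×652 mm rectangular opening (x by z) and a uniform 62 mm border on every side. Frame depth is 26 mm along y. It is built from two vertical stiles running the full outside height and two horizontal rails spanning the gap between the stiles.

B is an open-topped rectangular box: outside dimensions 510×144×62 mm, with a uniform wall and base thickness of 13 mm. The base is a full 510×144 slab on the floor; four walls sit on top of the base. The front and back walls (the −y and +y sides) span the full width; the two side walls fit between them.

The open box is on the floor beside the picture frame on its +y side.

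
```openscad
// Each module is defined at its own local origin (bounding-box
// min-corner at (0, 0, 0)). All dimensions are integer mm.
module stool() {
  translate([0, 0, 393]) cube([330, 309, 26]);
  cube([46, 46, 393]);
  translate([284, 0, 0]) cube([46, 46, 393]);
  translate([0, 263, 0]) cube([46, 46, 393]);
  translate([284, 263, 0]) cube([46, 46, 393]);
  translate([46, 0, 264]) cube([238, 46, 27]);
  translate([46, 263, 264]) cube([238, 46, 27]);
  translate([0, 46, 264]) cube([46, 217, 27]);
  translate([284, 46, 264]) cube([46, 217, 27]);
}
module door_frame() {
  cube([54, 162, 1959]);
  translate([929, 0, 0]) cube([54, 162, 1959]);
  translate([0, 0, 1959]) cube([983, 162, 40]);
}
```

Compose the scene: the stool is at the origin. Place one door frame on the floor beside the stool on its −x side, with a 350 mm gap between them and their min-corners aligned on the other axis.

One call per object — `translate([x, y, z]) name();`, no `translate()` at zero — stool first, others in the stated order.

stool();
translate([-1333, 0, 0]) door_frame();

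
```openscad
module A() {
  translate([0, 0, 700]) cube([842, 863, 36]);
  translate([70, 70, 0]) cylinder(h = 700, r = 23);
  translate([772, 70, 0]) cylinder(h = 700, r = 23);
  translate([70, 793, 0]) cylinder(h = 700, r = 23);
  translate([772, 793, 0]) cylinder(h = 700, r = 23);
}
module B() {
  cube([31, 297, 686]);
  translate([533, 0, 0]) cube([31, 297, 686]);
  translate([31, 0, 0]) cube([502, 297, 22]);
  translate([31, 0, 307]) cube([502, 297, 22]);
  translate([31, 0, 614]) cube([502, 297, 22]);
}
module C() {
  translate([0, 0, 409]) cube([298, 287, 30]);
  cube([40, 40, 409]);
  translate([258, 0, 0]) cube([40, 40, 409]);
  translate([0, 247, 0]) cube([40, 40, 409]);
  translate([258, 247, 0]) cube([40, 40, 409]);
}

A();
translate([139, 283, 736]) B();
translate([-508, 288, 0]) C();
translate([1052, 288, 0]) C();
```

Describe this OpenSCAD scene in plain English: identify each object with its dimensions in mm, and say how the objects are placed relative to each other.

A is a table with a 842×863 mm rectangular top, 36 mm thick, top surface at z = 736 mm, supported by four round legs of 46 mm diameter, each leg's bounding box inset 47 mm from the nearest pair of top edges, running from the floor.

B is an open bookshelf. Two side panels, each 31 mm thick, 297 mm deep and 686 mm tall, stand 564 mm apart (outside-to-outside). Between them sit 3 shelves, each 22 mm thick and 297 mm deep, spanning the full gap between the sides. The bottom shelf rests on the floor (its underside at z = 0) and the clear gap between one shelf's top and the next shelf's underside is 285 mm.

C is a four-legged stool. The seat is a 298×287×30 mm slab whose top surface is at z = 439 mm; four square legs, each 40×40 mm in cross-section, run from the floor (z = 0) to the underside of the seat, each flush with a corner of the seat.

The bookshelf is on top of the table, centred. Two stools sit around the table at the −x, +x sides.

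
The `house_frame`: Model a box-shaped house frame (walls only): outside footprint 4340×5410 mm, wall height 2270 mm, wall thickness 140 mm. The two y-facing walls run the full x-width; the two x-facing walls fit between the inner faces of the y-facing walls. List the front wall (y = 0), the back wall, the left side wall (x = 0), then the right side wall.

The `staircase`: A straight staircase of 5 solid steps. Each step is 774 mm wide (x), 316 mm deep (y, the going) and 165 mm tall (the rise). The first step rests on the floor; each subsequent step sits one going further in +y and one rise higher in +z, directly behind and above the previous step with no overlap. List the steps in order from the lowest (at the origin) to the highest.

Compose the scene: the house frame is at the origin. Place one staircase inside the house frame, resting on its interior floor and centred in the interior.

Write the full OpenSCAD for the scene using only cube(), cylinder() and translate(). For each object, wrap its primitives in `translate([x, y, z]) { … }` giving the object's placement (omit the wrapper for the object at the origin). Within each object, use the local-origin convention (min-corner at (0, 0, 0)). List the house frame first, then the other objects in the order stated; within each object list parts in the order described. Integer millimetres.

cube([4340, 140, 2270]);
translate([0, 5270, 0]) cube([4340, 140, 2270]);
translate([0, 140, 0]) cube([140, 5130, 2270]);
translate([4200, 140, 0]) cube([140, 5130, 2270]);
translate([1783, 1915, 0]) {
  cube([774, 316, 165]);
  translate([0, 316, 165]) cube([774, 316, 165]);
  translate([0, 632, 330]) cube([774, 316, 165]);
  translate([0, 948, 495]) cube([774, 316, 165]);
  translate([0, 1264, 660]) cube([774, 316, 165]);
}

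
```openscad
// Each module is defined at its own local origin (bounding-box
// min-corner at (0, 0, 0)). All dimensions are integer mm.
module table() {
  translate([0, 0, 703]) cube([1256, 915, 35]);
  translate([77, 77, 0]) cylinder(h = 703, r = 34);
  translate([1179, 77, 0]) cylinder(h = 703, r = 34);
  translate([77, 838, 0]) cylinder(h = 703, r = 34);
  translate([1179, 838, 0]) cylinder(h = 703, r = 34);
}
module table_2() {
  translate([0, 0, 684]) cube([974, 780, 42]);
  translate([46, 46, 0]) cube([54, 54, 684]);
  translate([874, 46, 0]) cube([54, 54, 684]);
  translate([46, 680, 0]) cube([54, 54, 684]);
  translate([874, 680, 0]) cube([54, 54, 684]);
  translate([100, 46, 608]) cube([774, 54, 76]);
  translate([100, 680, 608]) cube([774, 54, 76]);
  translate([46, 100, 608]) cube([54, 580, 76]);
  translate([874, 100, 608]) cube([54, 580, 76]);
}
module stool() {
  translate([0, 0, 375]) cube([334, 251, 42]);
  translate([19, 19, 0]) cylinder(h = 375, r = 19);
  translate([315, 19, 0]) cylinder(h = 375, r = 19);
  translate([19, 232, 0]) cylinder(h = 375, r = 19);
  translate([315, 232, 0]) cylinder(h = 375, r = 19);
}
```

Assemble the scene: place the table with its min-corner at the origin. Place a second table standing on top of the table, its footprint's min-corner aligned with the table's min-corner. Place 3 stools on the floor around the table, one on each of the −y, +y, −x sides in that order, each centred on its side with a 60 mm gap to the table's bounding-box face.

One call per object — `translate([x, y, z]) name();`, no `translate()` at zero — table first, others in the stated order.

table();
translate([0, 0, 738]) table_2();
translate([461, -311, 0]) stool();
translate([461, 975, 0]) stool();
translate([-394, 332, 0]) stool();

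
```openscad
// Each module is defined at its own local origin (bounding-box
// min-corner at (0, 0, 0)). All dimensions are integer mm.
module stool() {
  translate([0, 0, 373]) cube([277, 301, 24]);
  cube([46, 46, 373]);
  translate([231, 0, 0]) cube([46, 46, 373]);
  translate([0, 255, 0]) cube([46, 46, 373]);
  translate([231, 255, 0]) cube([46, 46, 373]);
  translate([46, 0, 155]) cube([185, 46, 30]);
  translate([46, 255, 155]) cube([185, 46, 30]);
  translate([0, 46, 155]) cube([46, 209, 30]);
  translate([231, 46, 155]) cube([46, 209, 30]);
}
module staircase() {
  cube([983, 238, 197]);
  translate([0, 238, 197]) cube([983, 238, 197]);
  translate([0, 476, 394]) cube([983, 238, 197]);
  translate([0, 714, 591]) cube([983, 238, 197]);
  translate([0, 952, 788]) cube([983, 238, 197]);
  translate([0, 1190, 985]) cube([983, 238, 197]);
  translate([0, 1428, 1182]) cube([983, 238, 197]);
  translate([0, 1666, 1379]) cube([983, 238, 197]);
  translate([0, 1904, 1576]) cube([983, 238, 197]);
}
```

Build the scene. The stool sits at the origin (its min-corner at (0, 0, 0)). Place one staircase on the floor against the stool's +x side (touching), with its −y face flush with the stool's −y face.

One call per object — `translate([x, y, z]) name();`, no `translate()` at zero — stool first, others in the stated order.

stool();
translate([277, 0, 0]) staircase();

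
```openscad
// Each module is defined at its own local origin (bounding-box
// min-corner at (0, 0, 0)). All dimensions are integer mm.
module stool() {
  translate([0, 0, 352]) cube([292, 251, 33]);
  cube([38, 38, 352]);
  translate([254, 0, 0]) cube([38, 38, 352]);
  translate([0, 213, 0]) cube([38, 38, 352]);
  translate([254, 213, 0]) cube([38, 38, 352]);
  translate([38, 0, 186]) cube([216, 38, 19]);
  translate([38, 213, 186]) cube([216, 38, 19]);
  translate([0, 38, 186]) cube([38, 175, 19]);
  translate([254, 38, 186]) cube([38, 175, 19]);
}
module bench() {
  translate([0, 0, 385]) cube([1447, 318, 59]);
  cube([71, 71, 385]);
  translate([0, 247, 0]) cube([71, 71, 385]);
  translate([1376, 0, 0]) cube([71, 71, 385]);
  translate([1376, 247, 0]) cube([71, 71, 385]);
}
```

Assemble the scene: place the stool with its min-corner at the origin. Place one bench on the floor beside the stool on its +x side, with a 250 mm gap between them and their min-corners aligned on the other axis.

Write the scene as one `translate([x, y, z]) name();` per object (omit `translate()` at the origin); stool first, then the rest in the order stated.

stool();
translate([542, 0, 0]) bench();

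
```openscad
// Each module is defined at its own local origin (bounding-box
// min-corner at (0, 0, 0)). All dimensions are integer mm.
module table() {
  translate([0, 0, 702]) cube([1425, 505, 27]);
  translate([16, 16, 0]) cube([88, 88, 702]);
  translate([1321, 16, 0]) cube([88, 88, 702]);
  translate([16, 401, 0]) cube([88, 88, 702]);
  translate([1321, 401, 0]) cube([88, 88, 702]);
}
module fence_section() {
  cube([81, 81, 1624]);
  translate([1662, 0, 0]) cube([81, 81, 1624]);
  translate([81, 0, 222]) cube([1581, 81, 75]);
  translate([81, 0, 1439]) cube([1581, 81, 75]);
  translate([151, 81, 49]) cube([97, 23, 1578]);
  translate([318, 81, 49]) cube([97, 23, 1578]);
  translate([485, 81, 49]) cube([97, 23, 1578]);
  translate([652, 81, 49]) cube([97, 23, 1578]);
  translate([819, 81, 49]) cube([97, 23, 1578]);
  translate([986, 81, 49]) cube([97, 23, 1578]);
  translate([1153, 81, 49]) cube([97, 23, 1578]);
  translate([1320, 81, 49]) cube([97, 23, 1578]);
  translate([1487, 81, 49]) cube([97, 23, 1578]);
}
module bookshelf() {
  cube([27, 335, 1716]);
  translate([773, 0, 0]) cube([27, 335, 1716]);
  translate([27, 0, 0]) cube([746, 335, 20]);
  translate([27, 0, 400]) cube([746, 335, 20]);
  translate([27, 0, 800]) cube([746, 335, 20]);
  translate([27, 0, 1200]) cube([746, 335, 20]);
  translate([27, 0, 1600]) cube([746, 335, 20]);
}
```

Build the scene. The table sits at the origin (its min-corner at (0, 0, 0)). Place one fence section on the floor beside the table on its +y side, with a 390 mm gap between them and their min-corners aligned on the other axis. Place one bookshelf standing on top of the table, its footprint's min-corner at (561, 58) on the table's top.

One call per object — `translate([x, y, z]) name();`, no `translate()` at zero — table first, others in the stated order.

table();
translate([0, 895, 0]) fence_section();
translate([561, 58, 729]) bookshelf();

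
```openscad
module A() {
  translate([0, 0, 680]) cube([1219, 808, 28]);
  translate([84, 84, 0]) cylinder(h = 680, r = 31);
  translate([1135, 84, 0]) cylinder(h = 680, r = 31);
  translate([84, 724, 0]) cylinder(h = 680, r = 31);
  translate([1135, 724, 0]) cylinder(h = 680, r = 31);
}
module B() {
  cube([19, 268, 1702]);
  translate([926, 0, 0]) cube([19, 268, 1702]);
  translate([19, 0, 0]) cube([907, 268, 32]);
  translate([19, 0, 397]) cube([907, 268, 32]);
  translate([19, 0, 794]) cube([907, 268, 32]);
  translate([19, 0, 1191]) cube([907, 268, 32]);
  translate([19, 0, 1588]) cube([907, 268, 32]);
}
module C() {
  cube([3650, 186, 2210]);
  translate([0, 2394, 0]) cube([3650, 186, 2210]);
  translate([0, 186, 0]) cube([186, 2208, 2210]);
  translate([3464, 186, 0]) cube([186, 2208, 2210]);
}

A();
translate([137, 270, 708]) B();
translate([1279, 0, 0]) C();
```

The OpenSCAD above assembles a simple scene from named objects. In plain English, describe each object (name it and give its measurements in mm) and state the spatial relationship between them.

A is a table: top 1219 mm (x) × 808 mm (y), 28 mm thick, upper face at z = 708 mm, on four round legs of 62 mm diameter, each leg's bounding box inset 53 mm from the nearest pair of top edges, running from z = 0 to the bottom of the top.

B is a bookshelf 945 mm wide overall, 268 mm deep and 1702 mm tall. The two sides are 19 mm thick vertical panels. 5 horizontal shelves of 32 mm thickness span between the inner faces of the sides; the lowest shelf sits on the floor and shelves are stacked with a clear vertical gap of 365 mm between each pair.

C is the wall frame of a small rectangular building: four walls, each 2210 mm tall and 186 mm thick, enclosing a footprint 3650 mm (x) by 2580 mm (y) outside-to-outside, with no floor or roof. The front and back walls (the −y and +y sides) span the full width; the two side walls fit between them.

The bookshelf is on top of the table, centred. The house frame is on the floor beside the table on its +x side.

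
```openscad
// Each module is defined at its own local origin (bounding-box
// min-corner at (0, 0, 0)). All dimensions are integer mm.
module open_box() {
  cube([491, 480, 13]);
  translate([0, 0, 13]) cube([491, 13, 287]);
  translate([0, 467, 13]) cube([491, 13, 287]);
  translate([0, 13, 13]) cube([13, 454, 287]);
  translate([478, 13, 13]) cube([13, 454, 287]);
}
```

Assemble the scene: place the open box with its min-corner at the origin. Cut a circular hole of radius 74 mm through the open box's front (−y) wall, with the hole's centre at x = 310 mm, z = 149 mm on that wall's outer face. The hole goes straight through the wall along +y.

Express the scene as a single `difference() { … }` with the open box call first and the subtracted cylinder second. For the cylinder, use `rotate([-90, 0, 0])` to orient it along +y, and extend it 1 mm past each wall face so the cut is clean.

difference() {
  open_box();
  translate([310, -1, 149]) rotate([-90, 0, 0]) cylinder(h = 15, r = 74);
}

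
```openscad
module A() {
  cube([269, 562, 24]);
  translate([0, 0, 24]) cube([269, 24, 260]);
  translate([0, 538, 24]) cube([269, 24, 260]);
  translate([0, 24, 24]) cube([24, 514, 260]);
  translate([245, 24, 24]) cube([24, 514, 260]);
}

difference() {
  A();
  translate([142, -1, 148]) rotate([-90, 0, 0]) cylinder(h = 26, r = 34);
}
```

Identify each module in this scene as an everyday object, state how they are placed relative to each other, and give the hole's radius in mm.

A is an open box. The open box has a circular hole through its front wall. The hole's radius is 34 mm.

The subtracted cylinder has r = 34 mm.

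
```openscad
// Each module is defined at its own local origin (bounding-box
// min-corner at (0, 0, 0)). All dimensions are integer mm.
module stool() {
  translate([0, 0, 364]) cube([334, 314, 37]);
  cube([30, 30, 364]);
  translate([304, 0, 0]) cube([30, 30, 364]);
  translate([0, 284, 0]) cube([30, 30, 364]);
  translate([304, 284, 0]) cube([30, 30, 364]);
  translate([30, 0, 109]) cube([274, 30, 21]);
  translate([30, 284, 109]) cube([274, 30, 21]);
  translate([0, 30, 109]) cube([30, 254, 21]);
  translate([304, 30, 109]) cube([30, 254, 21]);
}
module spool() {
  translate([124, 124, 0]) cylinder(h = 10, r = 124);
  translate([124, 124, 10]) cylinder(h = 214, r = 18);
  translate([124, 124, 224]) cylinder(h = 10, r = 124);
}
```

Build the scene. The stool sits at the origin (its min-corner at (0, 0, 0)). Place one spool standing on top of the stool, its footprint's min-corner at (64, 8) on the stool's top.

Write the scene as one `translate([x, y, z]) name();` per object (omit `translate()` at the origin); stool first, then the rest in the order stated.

stool();
translate([64, 8, 401]) spool();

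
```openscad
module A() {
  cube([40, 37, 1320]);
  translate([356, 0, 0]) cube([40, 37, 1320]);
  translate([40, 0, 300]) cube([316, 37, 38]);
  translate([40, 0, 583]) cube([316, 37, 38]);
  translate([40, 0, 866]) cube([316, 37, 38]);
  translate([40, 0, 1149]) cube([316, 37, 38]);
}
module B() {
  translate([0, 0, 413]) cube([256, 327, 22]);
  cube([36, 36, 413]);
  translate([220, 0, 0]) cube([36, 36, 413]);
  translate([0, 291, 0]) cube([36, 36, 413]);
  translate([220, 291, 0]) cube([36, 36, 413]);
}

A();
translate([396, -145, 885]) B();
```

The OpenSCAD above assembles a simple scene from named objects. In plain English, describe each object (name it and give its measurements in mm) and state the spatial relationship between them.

A is a straight ladder. Two 40×37 mm vertical rails, 1320 mm tall, stand 396 mm apart (outside-to-outside) with their front faces coplanar on the −y side. 4 rungs, each 37 mm deep and 38 mm tall, span between the inner faces of the rails, front faces flush with the rails. The lowest rung's underside is at z = 300 mm and rungs are spaced 283 mm apart (underside to underside).

B is a simple wooden stool: a rectangular seat 256 mm (x) by 327 mm (y), 22 mm thick, top face at z = 435 mm, on four square legs, each 36×36 mm in cross-section. The legs rest on z = 0, each flush with a corner of the seat.

The stool is beside the ladder with their tops flush at z = 1320.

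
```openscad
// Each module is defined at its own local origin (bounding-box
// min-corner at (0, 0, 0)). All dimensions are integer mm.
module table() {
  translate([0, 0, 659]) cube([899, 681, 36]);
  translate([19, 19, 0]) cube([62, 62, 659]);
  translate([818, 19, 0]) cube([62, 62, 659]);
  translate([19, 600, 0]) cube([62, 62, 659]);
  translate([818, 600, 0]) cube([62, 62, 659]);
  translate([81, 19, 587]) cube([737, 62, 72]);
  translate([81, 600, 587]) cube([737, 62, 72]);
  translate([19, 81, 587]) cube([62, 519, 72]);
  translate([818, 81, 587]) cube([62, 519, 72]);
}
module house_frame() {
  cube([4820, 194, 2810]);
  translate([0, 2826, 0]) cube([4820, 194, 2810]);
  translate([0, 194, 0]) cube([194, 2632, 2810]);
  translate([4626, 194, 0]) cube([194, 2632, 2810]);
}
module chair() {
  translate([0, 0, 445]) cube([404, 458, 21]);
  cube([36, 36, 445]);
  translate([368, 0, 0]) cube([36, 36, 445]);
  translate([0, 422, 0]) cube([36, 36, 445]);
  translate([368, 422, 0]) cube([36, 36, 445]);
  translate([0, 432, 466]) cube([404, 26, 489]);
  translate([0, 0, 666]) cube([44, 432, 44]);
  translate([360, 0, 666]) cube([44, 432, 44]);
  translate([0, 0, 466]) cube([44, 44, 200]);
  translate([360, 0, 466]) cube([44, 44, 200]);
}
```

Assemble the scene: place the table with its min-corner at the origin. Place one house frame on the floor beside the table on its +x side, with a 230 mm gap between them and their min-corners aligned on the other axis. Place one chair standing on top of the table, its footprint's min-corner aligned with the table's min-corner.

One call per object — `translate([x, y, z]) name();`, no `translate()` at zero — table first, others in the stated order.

table();
translate([1129, 0, 0]) house_frame();
translate([0, 0, 695]) chair();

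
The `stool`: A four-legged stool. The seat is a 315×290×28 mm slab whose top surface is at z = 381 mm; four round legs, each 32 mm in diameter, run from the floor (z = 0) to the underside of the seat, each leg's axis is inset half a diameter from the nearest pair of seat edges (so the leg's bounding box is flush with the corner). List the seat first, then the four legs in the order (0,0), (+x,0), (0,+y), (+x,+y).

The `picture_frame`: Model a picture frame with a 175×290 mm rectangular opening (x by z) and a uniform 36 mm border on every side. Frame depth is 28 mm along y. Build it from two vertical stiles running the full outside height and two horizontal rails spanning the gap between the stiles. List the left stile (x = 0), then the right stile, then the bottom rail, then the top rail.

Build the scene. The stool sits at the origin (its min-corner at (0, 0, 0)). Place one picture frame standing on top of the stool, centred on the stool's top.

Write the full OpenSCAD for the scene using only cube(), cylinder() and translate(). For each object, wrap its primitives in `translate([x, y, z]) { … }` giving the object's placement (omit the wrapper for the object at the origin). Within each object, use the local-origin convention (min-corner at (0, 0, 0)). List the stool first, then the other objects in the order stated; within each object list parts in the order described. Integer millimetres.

translate([0, 0, 353]) cube([315, 290, 28]);
translate([16, 16, 0]) cylinder(h = 353, r = 16);
translate([299, 16, 0]) cylinder(h = 353, r = 16);
translate([16, 274, 0]) cylinder(h = 353, r = 16);
translate([299, 274, 0]) cylinder(h = 353, r = 16);
translate([34, 131, 381]) {
  cube([36, 28, 362]);
  translate([211, 0, 0]) cube([36, 28, 362]);
  translate([36, 0, 0]) cube([175, 28, 36]);
  translate([36, 0, 326]) cube([175, 28, 36]);
}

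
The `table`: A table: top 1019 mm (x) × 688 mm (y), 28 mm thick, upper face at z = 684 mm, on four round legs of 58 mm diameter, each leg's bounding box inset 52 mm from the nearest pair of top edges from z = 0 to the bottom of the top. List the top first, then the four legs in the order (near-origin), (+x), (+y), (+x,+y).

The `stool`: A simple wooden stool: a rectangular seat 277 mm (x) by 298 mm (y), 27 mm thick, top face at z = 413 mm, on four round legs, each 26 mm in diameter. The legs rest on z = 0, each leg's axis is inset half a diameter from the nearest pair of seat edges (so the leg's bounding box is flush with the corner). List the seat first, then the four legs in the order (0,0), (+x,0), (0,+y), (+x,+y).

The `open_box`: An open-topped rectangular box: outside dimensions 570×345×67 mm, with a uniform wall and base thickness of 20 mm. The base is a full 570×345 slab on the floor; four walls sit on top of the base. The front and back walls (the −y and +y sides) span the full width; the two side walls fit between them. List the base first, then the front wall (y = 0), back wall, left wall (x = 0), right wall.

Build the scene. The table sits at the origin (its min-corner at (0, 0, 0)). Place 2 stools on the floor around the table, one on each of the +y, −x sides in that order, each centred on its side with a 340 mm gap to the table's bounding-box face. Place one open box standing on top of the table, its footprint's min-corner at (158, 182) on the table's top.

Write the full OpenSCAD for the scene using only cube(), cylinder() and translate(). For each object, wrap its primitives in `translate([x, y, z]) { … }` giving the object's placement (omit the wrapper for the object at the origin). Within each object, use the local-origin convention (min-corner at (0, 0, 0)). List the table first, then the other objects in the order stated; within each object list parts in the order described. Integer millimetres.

translate([0, 0, 656]) cube([1019, 688, 28]);
translate([81, 81, 0]) cylinder(h = 656, r = 29);
translate([938, 81, 0]) cylinder(h = 656, r = 29);
translate([81, 607, 0]) cylinder(h = 656, r = 29);
translate([938, 607, 0]) cylinder(h = 656, r = 29);
translate([371, 1028, 0]) {
  translate([0, 0, 386]) cube([277, 298, 27]);
  translate([13, 13, 0]) cylinder(h = 386, r = 13);
  translate([264, 13, 0]) cylinder(h = 386, r = 13);
  translate([13, 285, 0]) cylinder(h = 386, r = 13);
  translate([264, 285, 0]) cylinder(h = 386, r = 13);
}
translate([-617, 195, 0]) {
  translate([0, 0, 386]) cube([277, 298, 27]);
  translate([13, 13, 0]) cylinder(h = 386, r = 13);
  translate([264, 13, 0]) cylinder(h = 386, r = 13);
  translate([13, 285, 0]) cylinder(h = 386, r = 13);
  translate([264, 285, 0]) cylinder(h = 386, r = 13);
}
translate([158, 182, 684]) {
  cube([570, 345, 20]);
  translate([0, 0, 20]) cube([570, 20, 47]);
  translate([0, 325, 20]) cube([570, 20, 47]);
  translate([0, 20, 20]) cube([20, 305, 47]);
  translate([550, 20, 20]) cube([20, 305, 47]);
}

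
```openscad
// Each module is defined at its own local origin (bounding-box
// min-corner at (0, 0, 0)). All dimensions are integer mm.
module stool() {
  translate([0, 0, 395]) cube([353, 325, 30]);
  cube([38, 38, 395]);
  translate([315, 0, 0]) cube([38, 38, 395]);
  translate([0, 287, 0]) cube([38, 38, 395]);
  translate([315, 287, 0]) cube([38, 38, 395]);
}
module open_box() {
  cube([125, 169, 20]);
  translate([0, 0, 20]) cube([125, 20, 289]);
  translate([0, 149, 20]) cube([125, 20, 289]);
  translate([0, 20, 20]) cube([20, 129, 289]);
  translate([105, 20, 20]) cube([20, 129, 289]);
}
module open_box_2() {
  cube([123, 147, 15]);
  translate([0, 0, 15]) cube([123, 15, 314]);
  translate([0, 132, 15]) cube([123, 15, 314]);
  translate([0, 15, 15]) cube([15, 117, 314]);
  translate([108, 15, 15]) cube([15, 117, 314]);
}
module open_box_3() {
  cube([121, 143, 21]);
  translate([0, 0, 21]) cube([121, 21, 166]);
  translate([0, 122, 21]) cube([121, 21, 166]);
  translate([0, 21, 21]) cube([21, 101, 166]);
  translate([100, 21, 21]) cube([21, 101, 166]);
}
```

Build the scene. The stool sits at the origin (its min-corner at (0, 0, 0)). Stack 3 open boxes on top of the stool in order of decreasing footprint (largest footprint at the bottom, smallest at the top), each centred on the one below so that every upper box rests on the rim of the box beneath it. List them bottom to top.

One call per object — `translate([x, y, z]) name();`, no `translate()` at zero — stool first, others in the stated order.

stool();
translate([114, 78, 425]) open_box();
translate([115, 89, 734]) open_box_2();
translate([116, 91, 1063]) open_box_3();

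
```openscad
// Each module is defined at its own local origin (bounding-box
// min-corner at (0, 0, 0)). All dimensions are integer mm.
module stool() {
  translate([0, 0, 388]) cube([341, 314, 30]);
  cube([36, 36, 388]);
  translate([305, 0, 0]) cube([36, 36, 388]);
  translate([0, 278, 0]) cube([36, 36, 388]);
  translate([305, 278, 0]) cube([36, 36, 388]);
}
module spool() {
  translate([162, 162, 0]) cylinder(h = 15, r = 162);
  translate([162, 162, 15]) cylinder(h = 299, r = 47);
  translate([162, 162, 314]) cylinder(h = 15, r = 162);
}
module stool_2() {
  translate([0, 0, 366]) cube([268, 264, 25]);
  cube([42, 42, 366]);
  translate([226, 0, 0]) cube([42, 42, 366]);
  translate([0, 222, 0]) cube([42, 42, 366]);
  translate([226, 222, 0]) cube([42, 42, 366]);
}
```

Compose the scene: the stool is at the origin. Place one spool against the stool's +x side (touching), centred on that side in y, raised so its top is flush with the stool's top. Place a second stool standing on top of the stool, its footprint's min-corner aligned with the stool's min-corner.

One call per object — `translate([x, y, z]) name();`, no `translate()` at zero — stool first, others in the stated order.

stool();
translate([341, -5, 89]) spool();
translate([0, 0, 418]) stool_2();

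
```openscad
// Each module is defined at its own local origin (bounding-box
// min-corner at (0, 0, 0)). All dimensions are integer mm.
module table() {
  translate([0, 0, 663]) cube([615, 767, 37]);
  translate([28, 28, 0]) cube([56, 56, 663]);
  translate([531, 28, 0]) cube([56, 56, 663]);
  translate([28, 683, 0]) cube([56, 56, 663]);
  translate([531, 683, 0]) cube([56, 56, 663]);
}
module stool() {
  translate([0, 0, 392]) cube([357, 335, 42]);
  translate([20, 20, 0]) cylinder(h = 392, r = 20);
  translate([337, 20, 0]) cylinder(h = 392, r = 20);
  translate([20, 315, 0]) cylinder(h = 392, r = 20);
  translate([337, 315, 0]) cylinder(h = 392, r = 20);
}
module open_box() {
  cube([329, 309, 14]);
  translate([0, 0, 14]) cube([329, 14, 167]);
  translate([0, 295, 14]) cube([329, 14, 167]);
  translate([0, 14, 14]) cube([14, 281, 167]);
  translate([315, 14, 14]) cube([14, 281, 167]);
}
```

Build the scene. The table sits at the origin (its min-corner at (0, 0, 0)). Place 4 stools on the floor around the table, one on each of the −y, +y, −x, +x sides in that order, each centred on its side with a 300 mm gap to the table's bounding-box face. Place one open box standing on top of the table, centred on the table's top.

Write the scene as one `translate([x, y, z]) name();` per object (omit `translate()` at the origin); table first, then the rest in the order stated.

table();
translate([129, -635, 0]) stool();
translate([129, 1067, 0]) stool();
translate([-657, 216, 0]) stool();
translate([915, 216, 0]) stool();
translate([143, 229, 700]) open_box();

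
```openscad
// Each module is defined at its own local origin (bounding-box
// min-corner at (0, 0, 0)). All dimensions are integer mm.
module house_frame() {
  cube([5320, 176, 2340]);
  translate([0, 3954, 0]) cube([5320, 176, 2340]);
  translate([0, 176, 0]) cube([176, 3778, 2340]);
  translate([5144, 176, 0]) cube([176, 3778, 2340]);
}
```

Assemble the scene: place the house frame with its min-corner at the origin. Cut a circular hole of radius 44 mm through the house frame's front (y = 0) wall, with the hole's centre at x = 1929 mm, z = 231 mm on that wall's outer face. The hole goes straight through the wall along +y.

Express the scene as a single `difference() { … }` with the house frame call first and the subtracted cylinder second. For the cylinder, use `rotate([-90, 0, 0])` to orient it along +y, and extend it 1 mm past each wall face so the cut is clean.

difference() {
  house_frame();
  translate([1929, -1, 231]) rotate([-90, 0, 0]) cylinder(h = 178, r = 44);
}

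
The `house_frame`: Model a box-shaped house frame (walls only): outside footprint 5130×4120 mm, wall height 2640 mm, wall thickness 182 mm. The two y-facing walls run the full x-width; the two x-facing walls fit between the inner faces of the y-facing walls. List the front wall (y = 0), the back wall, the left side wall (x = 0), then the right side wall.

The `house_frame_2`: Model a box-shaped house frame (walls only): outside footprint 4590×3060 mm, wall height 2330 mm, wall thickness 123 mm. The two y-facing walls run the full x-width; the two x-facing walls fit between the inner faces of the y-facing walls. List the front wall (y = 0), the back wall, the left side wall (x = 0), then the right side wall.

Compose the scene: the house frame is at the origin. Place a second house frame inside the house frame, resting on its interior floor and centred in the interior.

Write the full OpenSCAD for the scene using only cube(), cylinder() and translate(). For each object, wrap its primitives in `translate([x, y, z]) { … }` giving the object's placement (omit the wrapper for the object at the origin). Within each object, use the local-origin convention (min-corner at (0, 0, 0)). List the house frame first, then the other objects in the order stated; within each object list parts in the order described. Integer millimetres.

cube([5130, 182, 2640]);
translate([0, 3938, 0]) cube([5130, 182, 2640]);
translate([0, 182, 0]) cube([182, 3756, 2640]);
translate([4948, 182, 0]) cube([182, 3756, 2640]);
translate([270, 530, 0]) {
  cube([4590, 123, 2330]);
  translate([0, 2937, 0]) cube([4590, 123, 2330]);
  translate([0, 123, 0]) cube([123, 2814, 2330]);
  translate([4467, 123, 0]) cube([123, 2814, 2330]);
}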